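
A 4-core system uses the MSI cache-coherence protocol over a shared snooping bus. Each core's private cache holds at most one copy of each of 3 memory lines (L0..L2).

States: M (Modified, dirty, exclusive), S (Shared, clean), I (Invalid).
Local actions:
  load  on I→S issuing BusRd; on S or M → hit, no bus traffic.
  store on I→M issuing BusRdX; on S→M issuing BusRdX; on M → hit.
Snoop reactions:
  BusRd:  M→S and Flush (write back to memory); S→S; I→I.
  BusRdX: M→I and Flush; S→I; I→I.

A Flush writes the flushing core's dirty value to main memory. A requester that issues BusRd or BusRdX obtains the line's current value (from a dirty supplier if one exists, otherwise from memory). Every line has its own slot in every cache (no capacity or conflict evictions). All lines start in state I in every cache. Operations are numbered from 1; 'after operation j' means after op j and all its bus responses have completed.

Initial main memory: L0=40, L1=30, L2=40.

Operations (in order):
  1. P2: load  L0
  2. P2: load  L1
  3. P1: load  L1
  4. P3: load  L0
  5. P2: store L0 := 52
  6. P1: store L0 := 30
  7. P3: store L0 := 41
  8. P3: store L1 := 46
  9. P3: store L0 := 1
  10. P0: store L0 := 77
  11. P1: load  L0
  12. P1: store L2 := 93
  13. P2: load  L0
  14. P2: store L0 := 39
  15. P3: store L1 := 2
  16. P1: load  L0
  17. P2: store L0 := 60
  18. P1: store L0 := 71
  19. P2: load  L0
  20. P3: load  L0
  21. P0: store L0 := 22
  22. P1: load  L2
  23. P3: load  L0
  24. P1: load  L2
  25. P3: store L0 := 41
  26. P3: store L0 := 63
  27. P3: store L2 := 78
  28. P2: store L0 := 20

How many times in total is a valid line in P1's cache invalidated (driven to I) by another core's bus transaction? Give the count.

  op1 P2: load  L0 → I/I/S/I on L0; bus BusRd; mem=40
  op2 P2: load  L1 → I/I/S/I on L1; bus BusRd; mem=30
  op3 P1: load  L1 → I/S/S/I on L1; bus BusRd; mem=30
  op4 P3: load  L0 → I/I/S/S on L0; bus BusRd; mem=40
  op5 P2: store L0 := 52 → I/I/M/I on L0; bus BusRdX; mem=40
  op6 P1: store L0 := 30 → I/M/I/I on L0; bus BusRdX Flush; mem=52
  op7 P3: store L0 := 41 → I/I/I/M on L0; bus BusRdX Flush; mem=30
  op8 P3: store L1 := 46 → I/I/I/M on L1; bus BusRdX; mem=30
  op9 P3: store L0 := 1 → I/I/I/M on L0; bus (none); mem=30
  op10 P0: store L0 := 77 → M/I/I/I on L0; bus BusRdX Flush; mem=1
  op11 P1: load  L0 → S/S/I/I on L0; bus BusRd Flush; mem=77
  op12 P1: store L2 := 93 → I/M/I/I on L2; bus BusRdX; mem=40
  op13 P2: load  L0 → S/S/S/I on L0; bus BusRd; mem=77
  op14 P2: store L0 := 39 → I/I/M/I on L0; bus BusRdX; mem=77
  op15 P3: store L1 := 2 → I/I/I/M on L1; bus (none); mem=30
  op16 P1: load  L0 → I/S/S/I on L0; bus BusRd Flush; mem=39
  op17 P2: store L0 := 60 → I/I/M/I on L0; bus BusRdX; mem=39
  op18 P1: store L0 := 71 → I/M/I/I on L0; bus BusRdX Flush; mem=60
  op19 P2: load  L0 → I/S/S/I on L0; bus BusRd Flush; mem=71
  op20 P3: load  L0 → I/S/S/S on L0; bus BusRd; mem=71
  op21 P0: store L0 := 22 → M/I/I/I on L0; bus BusRdX; mem=71
  op22 P1: load  L2 → I/M/I/I on L2; bus (none); mem=40
  op23 P3: load  L0 → S/I/I/S on L0; bus BusRd Flush; mem=22
  op24 P1: load  L2 → I/M/I/I on L2; bus (none); mem=40
  op25 P3: store L0 := 41 → I/I/I/M on L0; bus BusRdX; mem=22
  op26 P3: store L0 := 63 → I/I/I/M on L0; bus (none); mem=22
  op27 P3: store L2 := 78 → I/I/I/M on L2; bus BusRdX Flush; mem=93
  op28 P2: store L0 := 20 → I/I/M/I on L0; bus BusRdX Flush; mem=63

invalidations = 6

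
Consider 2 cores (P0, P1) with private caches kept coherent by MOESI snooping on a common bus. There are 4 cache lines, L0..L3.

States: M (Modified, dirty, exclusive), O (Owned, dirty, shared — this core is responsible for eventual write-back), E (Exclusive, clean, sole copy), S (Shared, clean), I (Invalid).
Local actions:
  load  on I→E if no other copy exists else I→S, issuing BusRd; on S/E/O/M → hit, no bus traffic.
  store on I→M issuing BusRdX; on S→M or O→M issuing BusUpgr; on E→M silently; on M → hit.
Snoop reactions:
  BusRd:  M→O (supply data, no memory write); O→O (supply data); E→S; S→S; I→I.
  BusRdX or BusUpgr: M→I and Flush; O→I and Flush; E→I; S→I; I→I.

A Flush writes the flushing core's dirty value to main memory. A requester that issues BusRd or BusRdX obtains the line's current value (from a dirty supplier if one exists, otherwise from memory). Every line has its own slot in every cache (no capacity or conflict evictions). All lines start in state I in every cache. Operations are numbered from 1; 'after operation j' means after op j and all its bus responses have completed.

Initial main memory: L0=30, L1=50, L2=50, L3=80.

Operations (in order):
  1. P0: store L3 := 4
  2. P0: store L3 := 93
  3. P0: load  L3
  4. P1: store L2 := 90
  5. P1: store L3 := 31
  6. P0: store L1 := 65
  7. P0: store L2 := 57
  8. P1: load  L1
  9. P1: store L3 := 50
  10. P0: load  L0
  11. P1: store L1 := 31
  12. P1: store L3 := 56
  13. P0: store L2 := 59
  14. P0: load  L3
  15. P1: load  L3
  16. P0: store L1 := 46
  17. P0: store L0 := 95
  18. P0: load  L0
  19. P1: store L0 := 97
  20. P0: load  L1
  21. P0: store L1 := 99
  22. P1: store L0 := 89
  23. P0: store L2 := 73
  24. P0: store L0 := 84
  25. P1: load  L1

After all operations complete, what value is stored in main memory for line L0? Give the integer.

memory[L0] = 89

[1] P0: store L3 := 4 | P0:M(4), P1:I | bus: BusRdX
[2] P0: store L3 := 93 | P0:M(93), P1:I | bus: none
[3] P0: load  L3 | P0:M(93), P1:I | bus: none
[4] P1: store L2 := 90 | P0:I, P1:M(90) | bus: BusRdX
[5] P1: store L3 := 31 | P0:I, P1:M(31) | bus: BusRdX,Flush
[6] P0: store L1 := 65 | P0:M(65), P1:I | bus: BusRdX
[7] P0: store L2 := 57 | P0:M(57), P1:I | bus: BusRdX,Flush
[8] P1: load  L1 | P0:O(65), P1:S(65) | bus: BusRd
[9] P1: store L3 := 50 | P0:I, P1:M(50) | bus: none
[10] P0: load  L0 | P0:E(30), P1:I | bus: BusRd
[11] P1: store L1 := 31 | P0:I, P1:M(31) | bus: BusUpgr,Flush
[12] P1: store L3 := 56 | P0:I, P1:M(56) | bus: none
[13] P0: store L2 := 59 | P0:M(59), P1:I | bus: none
[14] P0: load  L3 | P0:S(56), P1:O(56) | bus: BusRd
[15] P1: load  L3 | P0:S(56), P1:O(56) | bus: none
[16] P0: store L1 := 46 | P0:M(46), P1:I | bus: BusRdX,Flush
[17] P0: store L0 := 95 | P0:M(95), P1:I | bus: none
[18] P0: load  L0 | P0:M(95), P1:I | bus: none
[19] P1: store L0 := 97 | P0:I, P1:M(97) | bus: BusRdX,Flush
[20] P0: load  L1 | P0:M(46), P1:I | bus: none
[21] P0: store L1 := 99 | P0:M(99), P1:I | bus: none
[22] P1: store L0 := 89 | P0:I, P1:M(89) | bus: none
[23] P0: store L2 := 73 | P0:M(73), P1:I | bus: none
[24] P0: store L0 := 84 | P0:M(84), P1:I | bus: BusRdX,Flush
[25] P1: load  L1 | P0:O(99), P1:S(99) | bus: BusRd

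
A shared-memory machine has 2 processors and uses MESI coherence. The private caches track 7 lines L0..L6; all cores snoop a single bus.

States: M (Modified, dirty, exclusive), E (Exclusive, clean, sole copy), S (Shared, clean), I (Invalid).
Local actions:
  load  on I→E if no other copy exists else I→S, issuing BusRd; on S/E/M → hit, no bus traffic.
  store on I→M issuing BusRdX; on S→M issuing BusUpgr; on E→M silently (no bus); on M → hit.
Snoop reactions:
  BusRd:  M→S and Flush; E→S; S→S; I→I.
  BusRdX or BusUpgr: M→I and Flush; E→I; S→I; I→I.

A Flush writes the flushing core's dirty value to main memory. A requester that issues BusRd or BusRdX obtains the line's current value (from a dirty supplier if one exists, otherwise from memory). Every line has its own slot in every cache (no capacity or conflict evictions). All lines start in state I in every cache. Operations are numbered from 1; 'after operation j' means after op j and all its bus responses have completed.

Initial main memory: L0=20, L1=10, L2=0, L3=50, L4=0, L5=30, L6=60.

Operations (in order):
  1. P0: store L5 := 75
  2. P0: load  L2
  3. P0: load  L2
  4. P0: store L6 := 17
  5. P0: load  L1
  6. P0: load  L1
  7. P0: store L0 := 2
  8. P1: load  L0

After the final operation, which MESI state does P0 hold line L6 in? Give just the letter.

state = M

  op1 P0: store L5 := 75 → M/I on L5; bus BusRdX; mem=30
  op2 P0: load  L2 → E/I on L2; bus BusRd; mem=0
  op3 P0: load  L2 → E/I on L2; bus (none); mem=0
  op4 P0: store L6 := 17 → M/I on L6; bus BusRdX; mem=60
  op5 P0: load  L1 → E/I on L1; bus BusRd; mem=10
  op6 P0: load  L1 → E/I on L1; bus (none); mem=10
  op7 P0: store L0 := 2 → M/I on L0; bus BusRdX; mem=20
  op8 P1: load  L0 → S/S on L0; bus BusRd Flush; mem=2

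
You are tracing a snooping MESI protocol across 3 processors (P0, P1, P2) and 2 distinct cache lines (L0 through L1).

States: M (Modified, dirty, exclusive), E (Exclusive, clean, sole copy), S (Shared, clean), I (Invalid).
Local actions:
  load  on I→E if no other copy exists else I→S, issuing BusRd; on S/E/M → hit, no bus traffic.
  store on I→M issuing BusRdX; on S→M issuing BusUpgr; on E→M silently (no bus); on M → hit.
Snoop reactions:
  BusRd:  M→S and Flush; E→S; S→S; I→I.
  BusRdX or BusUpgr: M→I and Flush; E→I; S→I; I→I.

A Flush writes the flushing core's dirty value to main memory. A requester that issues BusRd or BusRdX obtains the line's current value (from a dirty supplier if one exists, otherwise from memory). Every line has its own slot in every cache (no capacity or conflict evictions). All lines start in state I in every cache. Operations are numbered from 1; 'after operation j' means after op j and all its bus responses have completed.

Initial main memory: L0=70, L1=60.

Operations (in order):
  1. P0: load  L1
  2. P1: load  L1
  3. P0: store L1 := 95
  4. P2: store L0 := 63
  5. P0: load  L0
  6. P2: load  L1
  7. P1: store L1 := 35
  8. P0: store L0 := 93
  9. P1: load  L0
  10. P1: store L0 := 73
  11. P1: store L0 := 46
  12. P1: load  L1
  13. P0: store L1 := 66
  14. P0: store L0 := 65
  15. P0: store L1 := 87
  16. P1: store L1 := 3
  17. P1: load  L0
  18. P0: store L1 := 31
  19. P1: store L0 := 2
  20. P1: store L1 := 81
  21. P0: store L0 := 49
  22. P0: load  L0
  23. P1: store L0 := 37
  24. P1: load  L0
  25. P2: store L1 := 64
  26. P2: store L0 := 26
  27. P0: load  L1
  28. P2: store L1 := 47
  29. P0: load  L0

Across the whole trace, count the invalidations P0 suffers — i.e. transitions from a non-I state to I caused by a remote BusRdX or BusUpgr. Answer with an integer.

invalidations = 7

  op1 P0: load  L1 → E/I/I on L1; bus BusRd; mem=60
  op2 P1: load  L1 → S/S/I on L1; bus BusRd; mem=60
  op3 P0: store L1 := 95 → M/I/I on L1; bus BusUpgr; mem=60
  op4 P2: store L0 := 63 → I/I/M on L0; bus BusRdX; mem=70
  op5 P0: load  L0 → S/I/S on L0; bus BusRd Flush; mem=63
  op6 P2: load  L1 → S/I/S on L1; bus BusRd Flush; mem=95
  op7 P1: store L1 := 35 → I/M/I on L1; bus BusRdX; mem=95
  op8 P0: store L0 := 93 → M/I/I on L0; bus BusUpgr; mem=63
  op9 P1: load  L0 → S/S/I on L0; bus BusRd Flush; mem=93
  op10 P1: store L0 := 73 → I/M/I on L0; bus BusUpgr; mem=93
  op11 P1: store L0 := 46 → I/M/I on L0; bus (none); mem=93
  op12 P1: load  L1 → I/M/I on L1; bus (none); mem=95
  op13 P0: store L1 := 66 → M/I/I on L1; bus BusRdX Flush; mem=35
  op14 P0: store L0 := 65 → M/I/I on L0; bus BusRdX Flush; mem=46
  op15 P0: store L1 := 87 → M/I/I on L1; bus (none); mem=35
  op16 P1: store L1 := 3 → I/M/I on L1; bus BusRdX Flush; mem=87
  op17 P1: load  L0 → S/S/I on L0; bus BusRd Flush; mem=65
  op18 P0: store L1 := 31 → M/I/I on L1; bus BusRdX Flush; mem=3
  op19 P1: store L0 := 2 → I/M/I on L0; bus BusUpgr; mem=65
  op20 P1: store L1 := 81 → I/M/I on L1; bus BusRdX Flush; mem=31
  op21 P0: store L0 := 49 → M/I/I on L0; bus BusRdX Flush; mem=2
  op22 P0: load  L0 → M/I/I on L0; bus (none); mem=2
  op23 P1: store L0 := 37 → I/M/I on L0; bus BusRdX Flush; mem=49
  op24 P1: load  L0 → I/M/I on L0; bus (none); mem=49
  op25 P2: store L1 := 64 → I/I/M on L1; bus BusRdX Flush; mem=81
  op26 P2: store L0 := 26 → I/I/M on L0; bus BusRdX Flush; mem=37
  op27 P0: load  L1 → S/I/S on L1; bus BusRd Flush; mem=64
  op28 P2: store L1 := 47 → I/I/M on L1; bus BusUpgr; mem=64
  op29 P0: load  L0 → S/I/S on L0; bus BusRd Flush; mem=26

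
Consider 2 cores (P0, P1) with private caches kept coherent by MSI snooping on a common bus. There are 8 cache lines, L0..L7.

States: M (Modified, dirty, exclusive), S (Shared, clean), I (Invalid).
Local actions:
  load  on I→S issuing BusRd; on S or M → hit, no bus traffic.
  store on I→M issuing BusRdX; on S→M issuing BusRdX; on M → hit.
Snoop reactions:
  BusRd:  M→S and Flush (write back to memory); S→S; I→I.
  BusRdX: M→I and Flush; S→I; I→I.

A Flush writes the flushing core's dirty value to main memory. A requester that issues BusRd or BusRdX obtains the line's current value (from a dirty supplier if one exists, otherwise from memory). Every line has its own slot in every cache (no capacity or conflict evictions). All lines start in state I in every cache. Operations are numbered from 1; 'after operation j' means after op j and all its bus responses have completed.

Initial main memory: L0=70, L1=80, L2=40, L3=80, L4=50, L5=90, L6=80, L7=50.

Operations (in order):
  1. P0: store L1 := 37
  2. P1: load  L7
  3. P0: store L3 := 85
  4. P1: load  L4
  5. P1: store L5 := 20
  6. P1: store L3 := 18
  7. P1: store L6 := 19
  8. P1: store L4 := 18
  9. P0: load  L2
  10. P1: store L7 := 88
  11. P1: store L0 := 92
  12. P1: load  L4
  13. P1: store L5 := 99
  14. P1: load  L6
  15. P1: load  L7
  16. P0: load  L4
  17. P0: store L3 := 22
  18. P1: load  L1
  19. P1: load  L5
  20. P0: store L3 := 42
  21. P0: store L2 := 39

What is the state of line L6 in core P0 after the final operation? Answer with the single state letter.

[1] P0: store L1 := 37 | P0:M(37), P1:I | bus: BusRdX
[2] P1: load  L7 | P0:I, P1:S(50) | bus: BusRd
[3] P0: store L3 := 85 | P0:M(85), P1:I | bus: BusRdX
[4] P1: load  L4 | P0:I, P1:S(50) | bus: BusRd
[5] P1: store L5 := 20 | P0:I, P1:M(20) | bus: BusRdX
[6] P1: store L3 := 18 | P0:I, P1:M(18) | bus: BusRdX,Flush
[7] P1: store L6 := 19 | P0:I, P1:M(19) | bus: BusRdX
[8] P1: store L4 := 18 | P0:I, P1:M(18) | bus: BusRdX
[9] P0: load  L2 | P0:S(40), P1:I | bus: BusRd
[10] P1: store L7 := 88 | P0:I, P1:M(88) | bus: BusRdX
[11] P1: store L0 := 92 | P0:I, P1:M(92) | bus: BusRdX
[12] P1: load  L4 | P0:I, P1:M(18) | bus: none
[13] P1: store L5 := 99 | P0:I, P1:M(99) | bus: none
[14] P1: load  L6 | P0:I, P1:M(19) | bus: none
[15] P1: load  L7 | P0:I, P1:M(88) | bus: none
[16] P0: load  L4 | P0:S(18), P1:S(18) | bus: BusRd,Flush
[17] P0: store L3 := 22 | P0:M(22), P1:I | bus: BusRdX,Flush
[18] P1: load  L1 | P0:S(37), P1:S(37) | bus: BusRd,Flush
[19] P1: load  L5 | P0:I, P1:M(99) | bus: none
[20] P0: store L3 := 42 | P0:M(42), P1:I | bus: none
[21] P0: store L2 := 39 | P0:M(39), P1:I | bus: BusRdX

state = I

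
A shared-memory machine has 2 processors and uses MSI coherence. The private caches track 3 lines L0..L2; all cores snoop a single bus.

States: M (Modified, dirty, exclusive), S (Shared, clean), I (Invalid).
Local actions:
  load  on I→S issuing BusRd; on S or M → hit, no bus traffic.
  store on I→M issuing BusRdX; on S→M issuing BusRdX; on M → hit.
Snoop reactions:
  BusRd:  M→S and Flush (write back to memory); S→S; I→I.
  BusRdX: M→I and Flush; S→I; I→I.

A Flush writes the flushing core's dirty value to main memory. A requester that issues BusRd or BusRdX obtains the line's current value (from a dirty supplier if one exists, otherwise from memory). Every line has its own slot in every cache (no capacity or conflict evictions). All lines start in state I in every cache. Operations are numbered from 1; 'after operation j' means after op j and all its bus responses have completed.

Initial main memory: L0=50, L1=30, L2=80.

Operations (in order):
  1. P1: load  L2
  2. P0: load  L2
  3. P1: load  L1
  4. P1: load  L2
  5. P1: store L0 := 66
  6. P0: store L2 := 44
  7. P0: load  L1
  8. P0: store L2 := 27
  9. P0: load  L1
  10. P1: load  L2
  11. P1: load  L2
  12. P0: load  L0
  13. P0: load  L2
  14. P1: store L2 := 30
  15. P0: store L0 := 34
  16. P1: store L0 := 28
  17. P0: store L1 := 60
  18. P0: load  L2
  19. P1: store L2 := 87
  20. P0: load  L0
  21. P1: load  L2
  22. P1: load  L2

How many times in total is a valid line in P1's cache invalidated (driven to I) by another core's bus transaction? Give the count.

1. P1: load  L2  bus=[BusRd]  L2: P0=I P1=S  mem[L2]=80
2. P0: load  L2  bus=[BusRd]  L2: P0=S P1=S  mem[L2]=80
3. P1: load  L1  bus=[BusRd]  L1: P0=I P1=S  mem[L1]=30
4. P1: load  L2  bus=[-]  L2: P0=S P1=S  mem[L2]=80
5. P1: store L0 := 66  bus=[BusRdX]  L0: P0=I P1=M  mem[L0]=50
6. P0: store L2 := 44  bus=[BusRdX]  L2: P0=M P1=I  mem[L2]=80
7. P0: load  L1  bus=[BusRd]  L1: P0=S P1=S  mem[L1]=30
8. P0: store L2 := 27  bus=[-]  L2: P0=M P1=I  mem[L2]=80
9. P0: load  L1  bus=[-]  L1: P0=S P1=S  mem[L1]=30
10. P1: load  L2  bus=[BusRd,Flush]  L2: P0=S P1=S  mem[L2]=27
11. P1: load  L2  bus=[-]  L2: P0=S P1=S  mem[L2]=27
12. P0: load  L0  bus=[BusRd,Flush]  L0: P0=S P1=S  mem[L0]=66
13. P0: load  L2  bus=[-]  L2: P0=S P1=S  mem[L2]=27
14. P1: store L2 := 30  bus=[BusRdX]  L2: P0=I P1=M  mem[L2]=27
15. P0: store L0 := 34  bus=[BusRdX]  L0: P0=M P1=I  mem[L0]=66
16. P1: store L0 := 28  bus=[BusRdX,Flush]  L0: P0=I P1=M  mem[L0]=34
17. P0: store L1 := 60  bus=[BusRdX]  L1: P0=M P1=I  mem[L1]=30
18. P0: load  L2  bus=[BusRd,Flush]  L2: P0=S P1=S  mem[L2]=30
19. P1: store L2 := 87  bus=[BusRdX]  L2: P0=I P1=M  mem[L2]=30
20. P0: load  L0  bus=[BusRd,Flush]  L0: P0=S P1=S  mem[L0]=28
21. P1: load  L2  bus=[-]  L2: P0=I P1=M  mem[L2]=30
22. P1: load  L2  bus=[-]  L2: P0=I P1=M  mem[L2]=30

invalidations = 3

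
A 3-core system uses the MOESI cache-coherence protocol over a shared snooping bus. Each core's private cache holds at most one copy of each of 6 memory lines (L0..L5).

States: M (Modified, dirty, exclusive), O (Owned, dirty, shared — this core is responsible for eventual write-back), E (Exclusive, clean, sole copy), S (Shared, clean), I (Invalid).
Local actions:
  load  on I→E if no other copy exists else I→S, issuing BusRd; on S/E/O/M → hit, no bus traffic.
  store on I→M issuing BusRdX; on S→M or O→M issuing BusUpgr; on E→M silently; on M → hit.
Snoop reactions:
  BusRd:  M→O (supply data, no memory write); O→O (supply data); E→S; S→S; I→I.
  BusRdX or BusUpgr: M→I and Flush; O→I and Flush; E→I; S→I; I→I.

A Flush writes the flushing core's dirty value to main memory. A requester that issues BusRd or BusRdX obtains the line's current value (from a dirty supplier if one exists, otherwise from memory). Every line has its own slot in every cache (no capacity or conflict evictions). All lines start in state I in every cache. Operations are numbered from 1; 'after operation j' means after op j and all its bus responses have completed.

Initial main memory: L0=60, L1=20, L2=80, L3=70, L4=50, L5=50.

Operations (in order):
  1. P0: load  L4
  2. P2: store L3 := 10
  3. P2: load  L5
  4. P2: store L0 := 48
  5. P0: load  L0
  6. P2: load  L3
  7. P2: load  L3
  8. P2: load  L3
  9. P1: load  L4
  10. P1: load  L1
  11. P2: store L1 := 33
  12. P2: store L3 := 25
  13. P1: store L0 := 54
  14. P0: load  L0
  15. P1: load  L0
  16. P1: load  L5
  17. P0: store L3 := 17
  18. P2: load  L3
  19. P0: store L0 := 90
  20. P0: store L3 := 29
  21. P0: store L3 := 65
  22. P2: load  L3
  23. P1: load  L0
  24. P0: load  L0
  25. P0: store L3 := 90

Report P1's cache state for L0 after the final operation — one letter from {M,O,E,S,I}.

state = S

  op1 P0: load  L4 → E/I/I on L4; bus BusRd; mem=50
  op2 P2: store L3 := 10 → I/I/M on L3; bus BusRdX; mem=70
  op3 P2: load  L5 → I/I/E on L5; bus BusRd; mem=50
  op4 P2: store L0 := 48 → I/I/M on L0; bus BusRdX; mem=60
  op5 P0: load  L0 → S/I/O on L0; bus BusRd; mem=60
  op6 P2: load  L3 → I/I/M on L3; bus (none); mem=70
  op7 P2: load  L3 → I/I/M on L3; bus (none); mem=70
  op8 P2: load  L3 → I/I/M on L3; bus (none); mem=70
  op9 P1: load  L4 → S/S/I on L4; bus BusRd; mem=50
  op10 P1: load  L1 → I/E/I on L1; bus BusRd; mem=20
  op11 P2: store L1 := 33 → I/I/M on L1; bus BusRdX; mem=20
  op12 P2: store L3 := 25 → I/I/M on L3; bus (none); mem=70
  op13 P1: store L0 := 54 → I/M/I on L0; bus BusRdX Flush; mem=48
  op14 P0: load  L0 → S/O/I on L0; bus BusRd; mem=48
  op15 P1: load  L0 → S/O/I on L0; bus (none); mem=48
  op16 P1: load  L5 → I/S/S on L5; bus BusRd; mem=50
  op17 P0: store L3 := 17 → M/I/I on L3; bus BusRdX Flush; mem=25
  op18 P2: load  L3 → O/I/S on L3; bus BusRd; mem=25
  op19 P0: store L0 := 90 → M/I/I on L0; bus BusUpgr Flush; mem=54
  op20 P0: store L3 := 29 → M/I/I on L3; bus BusUpgr; mem=25
  op21 P0: store L3 := 65 → M/I/I on L3; bus (none); mem=25
  op22 P2: load  L3 → O/I/S on L3; bus BusRd; mem=25
  op23 P1: load  L0 → O/S/I on L0; bus BusRd; mem=54
  op24 P0: load  L0 → O/S/I on L0; bus (none); mem=54
  op25 P0: store L3 := 90 → M/I/I on L3; bus BusUpgr; mem=25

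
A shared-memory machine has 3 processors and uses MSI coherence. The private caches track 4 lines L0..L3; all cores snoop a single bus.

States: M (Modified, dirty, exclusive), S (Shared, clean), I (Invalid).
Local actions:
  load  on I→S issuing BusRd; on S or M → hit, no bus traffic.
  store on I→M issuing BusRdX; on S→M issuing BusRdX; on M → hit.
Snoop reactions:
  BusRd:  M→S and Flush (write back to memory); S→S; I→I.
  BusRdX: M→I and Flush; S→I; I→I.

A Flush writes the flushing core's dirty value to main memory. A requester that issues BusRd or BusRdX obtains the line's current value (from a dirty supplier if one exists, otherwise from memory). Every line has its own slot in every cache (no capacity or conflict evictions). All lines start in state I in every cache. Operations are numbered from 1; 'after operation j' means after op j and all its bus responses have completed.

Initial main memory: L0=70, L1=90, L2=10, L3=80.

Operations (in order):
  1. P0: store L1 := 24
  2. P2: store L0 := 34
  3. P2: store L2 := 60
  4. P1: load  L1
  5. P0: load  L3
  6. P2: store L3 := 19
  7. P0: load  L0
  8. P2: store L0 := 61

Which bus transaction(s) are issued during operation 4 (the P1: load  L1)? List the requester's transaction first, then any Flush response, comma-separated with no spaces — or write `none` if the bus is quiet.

bus = BusRd,Flush

  op1 P0: store L1 := 24 → M/I/I on L1; bus BusRdX; mem=90
  op2 P2: store L0 := 34 → I/I/M on L0; bus BusRdX; mem=70
  op3 P2: store L2 := 60 → I/I/M on L2; bus BusRdX; mem=10
  op4 P1: load  L1 → S/S/I on L1; bus BusRd Flush; mem=24
  op5 P0: load  L3 → S/I/I on L3; bus BusRd; mem=80
  op6 P2: store L3 := 19 → I/I/M on L3; bus BusRdX; mem=80
  op7 P0: load  L0 → S/I/S on L0; bus BusRd Flush; mem=34
  op8 P2: store L0 := 61 → I/I/M on L0; bus BusRdX; mem=34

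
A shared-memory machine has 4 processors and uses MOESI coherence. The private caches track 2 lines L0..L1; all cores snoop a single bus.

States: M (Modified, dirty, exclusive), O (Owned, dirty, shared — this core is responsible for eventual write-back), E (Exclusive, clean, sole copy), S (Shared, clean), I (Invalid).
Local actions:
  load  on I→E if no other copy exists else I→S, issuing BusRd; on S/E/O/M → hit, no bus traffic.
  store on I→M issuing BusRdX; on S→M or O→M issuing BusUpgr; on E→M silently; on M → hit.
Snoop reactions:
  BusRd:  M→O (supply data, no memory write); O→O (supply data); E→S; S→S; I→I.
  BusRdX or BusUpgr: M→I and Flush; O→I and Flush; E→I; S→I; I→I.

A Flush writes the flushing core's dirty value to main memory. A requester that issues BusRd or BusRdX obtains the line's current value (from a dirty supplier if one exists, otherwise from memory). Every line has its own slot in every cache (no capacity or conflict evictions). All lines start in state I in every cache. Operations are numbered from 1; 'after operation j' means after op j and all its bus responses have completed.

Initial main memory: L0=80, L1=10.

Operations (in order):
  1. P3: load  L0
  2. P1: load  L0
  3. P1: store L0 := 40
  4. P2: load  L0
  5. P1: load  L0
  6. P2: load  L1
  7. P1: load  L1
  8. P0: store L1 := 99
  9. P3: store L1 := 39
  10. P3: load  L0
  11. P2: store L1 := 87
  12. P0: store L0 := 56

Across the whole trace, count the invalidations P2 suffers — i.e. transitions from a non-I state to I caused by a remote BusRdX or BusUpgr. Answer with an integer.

[1] P3: load  L0 | P0:I, P1:I, P2:I, P3:E(80) | bus: BusRd
[2] P1: load  L0 | P0:I, P1:S(80), P2:I, P3:S(80) | bus: BusRd
[3] P1: store L0 := 40 | P0:I, P1:M(40), P2:I, P3:I | bus: BusUpgr
[4] P2: load  L0 | P0:I, P1:O(40), P2:S(40), P3:I | bus: BusRd
[5] P1: load  L0 | P0:I, P1:O(40), P2:S(40), P3:I | bus: none
[6] P2: load  L1 | P0:I, P1:I, P2:E(10), P3:I | bus: BusRd
[7] P1: load  L1 | P0:I, P1:S(10), P2:S(10), P3:I | bus: BusRd
[8] P0: store L1 := 99 | P0:M(99), P1:I, P2:I, P3:I | bus: BusRdX
[9] P3: store L1 := 39 | P0:I, P1:I, P2:I, P3:M(39) | bus: BusRdX,Flush
[10] P3: load  L0 | P0:I, P1:O(40), P2:S(40), P3:S(40) | bus: BusRd
[11] P2: store L1 := 87 | P0:I, P1:I, P2:M(87), P3:I | bus: BusRdX,Flush
[12] P0: store L0 := 56 | P0:M(56), P1:I, P2:I, P3:I | bus: BusRdX,Flush

invalidations = 2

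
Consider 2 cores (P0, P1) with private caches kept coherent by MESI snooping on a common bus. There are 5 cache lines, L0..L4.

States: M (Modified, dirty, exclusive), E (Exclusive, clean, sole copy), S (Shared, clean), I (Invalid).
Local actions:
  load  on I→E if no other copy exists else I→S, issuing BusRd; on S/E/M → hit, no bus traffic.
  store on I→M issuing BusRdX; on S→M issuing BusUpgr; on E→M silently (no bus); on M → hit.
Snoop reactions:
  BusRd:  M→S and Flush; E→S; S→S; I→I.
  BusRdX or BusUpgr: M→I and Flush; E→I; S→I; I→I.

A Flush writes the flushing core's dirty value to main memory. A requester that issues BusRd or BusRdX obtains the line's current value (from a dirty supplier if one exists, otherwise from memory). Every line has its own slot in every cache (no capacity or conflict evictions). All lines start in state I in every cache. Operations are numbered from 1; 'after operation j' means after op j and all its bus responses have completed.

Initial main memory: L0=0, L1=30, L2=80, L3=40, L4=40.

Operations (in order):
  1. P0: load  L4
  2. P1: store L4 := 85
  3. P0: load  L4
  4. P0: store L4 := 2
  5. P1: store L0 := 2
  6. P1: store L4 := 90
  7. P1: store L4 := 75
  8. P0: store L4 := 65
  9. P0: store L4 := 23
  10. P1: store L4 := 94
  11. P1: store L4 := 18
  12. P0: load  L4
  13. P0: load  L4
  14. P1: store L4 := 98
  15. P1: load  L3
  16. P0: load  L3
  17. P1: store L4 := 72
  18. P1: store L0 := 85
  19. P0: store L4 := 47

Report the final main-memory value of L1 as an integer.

[1] P0: load  L4 | P0:E(40), P1:I | bus: BusRd
[2] P1: store L4 := 85 | P0:I, P1:M(85) | bus: BusRdX
[3] P0: load  L4 | P0:S(85), P1:S(85) | bus: BusRd,Flush
[4] P0: store L4 := 2 | P0:M(2), P1:I | bus: BusUpgr
[5] P1: store L0 := 2 | P0:I, P1:M(2) | bus: BusRdX
[6] P1: store L4 := 90 | P0:I, P1:M(90) | bus: BusRdX,Flush
[7] P1: store L4 := 75 | P0:I, P1:M(75) | bus: none
[8] P0: store L4 := 65 | P0:M(65), P1:I | bus: BusRdX,Flush
[9] P0: store L4 := 23 | P0:M(23), P1:I | bus: none
[10] P1: store L4 := 94 | P0:I, P1:M(94) | bus: BusRdX,Flush
[11] P1: store L4 := 18 | P0:I, P1:M(18) | bus: none
[12] P0: load  L4 | P0:S(18), P1:S(18) | bus: BusRd,Flush
[13] P0: load  L4 | P0:S(18), P1:S(18) | bus: none
[14] P1: store L4 := 98 | P0:I, P1:M(98) | bus: BusUpgr
[15] P1: load  L3 | P0:I, P1:E(40) | bus: BusRd
[16] P0: load  L3 | P0:S(40), P1:S(40) | bus: BusRd
[17] P1: store L4 := 72 | P0:I, P1:M(72) | bus: none
[18] P1: store L0 := 85 | P0:I, P1:M(85) | bus: none
[19] P0: store L4 := 47 | P0:M(47), P1:I | bus: BusRdX,Flush

memory[L1] = 30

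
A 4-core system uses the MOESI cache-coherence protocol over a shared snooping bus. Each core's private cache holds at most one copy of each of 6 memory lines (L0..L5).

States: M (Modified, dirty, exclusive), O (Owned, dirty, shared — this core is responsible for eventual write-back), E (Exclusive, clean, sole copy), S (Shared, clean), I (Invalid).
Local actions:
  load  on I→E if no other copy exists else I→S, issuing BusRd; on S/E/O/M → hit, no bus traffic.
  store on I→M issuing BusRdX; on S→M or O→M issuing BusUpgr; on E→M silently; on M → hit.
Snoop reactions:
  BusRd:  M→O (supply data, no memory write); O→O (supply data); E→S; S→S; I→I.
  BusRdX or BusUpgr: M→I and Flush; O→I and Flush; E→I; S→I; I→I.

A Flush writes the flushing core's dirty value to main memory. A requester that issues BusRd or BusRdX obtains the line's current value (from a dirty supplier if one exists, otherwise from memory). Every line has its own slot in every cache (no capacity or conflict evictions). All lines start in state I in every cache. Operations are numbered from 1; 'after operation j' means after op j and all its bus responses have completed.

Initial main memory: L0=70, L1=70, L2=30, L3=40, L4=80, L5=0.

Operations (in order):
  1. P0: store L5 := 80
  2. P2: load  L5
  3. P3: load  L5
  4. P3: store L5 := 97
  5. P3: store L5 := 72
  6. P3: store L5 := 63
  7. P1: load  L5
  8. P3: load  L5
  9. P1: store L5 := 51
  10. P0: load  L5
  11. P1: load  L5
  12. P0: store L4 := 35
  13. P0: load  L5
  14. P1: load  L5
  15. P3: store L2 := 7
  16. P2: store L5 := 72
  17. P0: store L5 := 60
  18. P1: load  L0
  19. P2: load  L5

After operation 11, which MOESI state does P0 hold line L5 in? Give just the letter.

state = S

  op1 P0: store L5 := 80 → M/I/I/I on L5; bus BusRdX; mem=0
  op2 P2: load  L5 → O/I/S/I on L5; bus BusRd; mem=0
  op3 P3: load  L5 → O/I/S/S on L5; bus BusRd; mem=0
  op4 P3: store L5 := 97 → I/I/I/M on L5; bus BusUpgr Flush; mem=80
  op5 P3: store L5 := 72 → I/I/I/M on L5; bus (none); mem=80
  op6 P3: store L5 := 63 → I/I/I/M on L5; bus (none); mem=80
  op7 P1: load  L5 → I/S/I/O on L5; bus BusRd; mem=80
  op8 P3: load  L5 → I/S/I/O on L5; bus (none); mem=80
  op9 P1: store L5 := 51 → I/M/I/I on L5; bus BusUpgr Flush; mem=63
  op10 P0: load  L5 → S/O/I/I on L5; bus BusRd; mem=63
  op11 P1: load  L5 → S/O/I/I on L5; bus (none); mem=63
  op12 P0: store L4 := 35 → M/I/I/I on L4; bus BusRdX; mem=80
  op13 P0: load  L5 → S/O/I/I on L5; bus (none); mem=63
  op14 P1: load  L5 → S/O/I/I on L5; bus (none); mem=63
  op15 P3: store L2 := 7 → I/I/I/M on L2; bus BusRdX; mem=30
  op16 P2: store L5 := 72 → I/I/M/I on L5; bus BusRdX Flush; mem=51
  op17 P0: store L5 := 60 → M/I/I/I on L5; bus BusRdX Flush; mem=72
  op18 P1: load  L0 → I/E/I/I on L0; bus BusRd; mem=70
  op19 P2: load  L5 → O/I/S/I on L5; bus BusRd; mem=72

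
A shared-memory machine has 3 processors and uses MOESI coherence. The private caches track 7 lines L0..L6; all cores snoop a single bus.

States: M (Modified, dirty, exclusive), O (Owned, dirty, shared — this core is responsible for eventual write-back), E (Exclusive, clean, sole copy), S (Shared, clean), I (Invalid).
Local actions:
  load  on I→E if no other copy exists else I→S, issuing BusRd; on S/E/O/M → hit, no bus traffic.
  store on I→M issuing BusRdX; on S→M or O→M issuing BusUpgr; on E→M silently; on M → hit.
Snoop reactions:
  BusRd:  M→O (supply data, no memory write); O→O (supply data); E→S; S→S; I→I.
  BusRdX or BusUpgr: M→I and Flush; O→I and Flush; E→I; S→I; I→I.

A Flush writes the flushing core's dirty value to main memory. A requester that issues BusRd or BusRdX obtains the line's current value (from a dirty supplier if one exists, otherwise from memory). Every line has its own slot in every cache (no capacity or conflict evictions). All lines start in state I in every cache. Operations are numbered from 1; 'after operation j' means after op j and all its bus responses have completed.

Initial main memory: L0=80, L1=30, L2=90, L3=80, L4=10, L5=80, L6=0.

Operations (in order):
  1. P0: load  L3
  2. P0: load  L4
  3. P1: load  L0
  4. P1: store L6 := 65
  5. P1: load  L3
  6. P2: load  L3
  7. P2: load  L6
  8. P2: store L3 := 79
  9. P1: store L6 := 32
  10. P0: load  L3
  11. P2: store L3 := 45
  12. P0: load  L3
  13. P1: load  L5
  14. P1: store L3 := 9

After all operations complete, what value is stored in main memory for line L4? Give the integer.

[1] P0: load  L3 | P0:E(80), P1:I, P2:I | bus: BusRd
[2] P0: load  L4 | P0:E(10), P1:I, P2:I | bus: BusRd
[3] P1: load  L0 | P0:I, P1:E(80), P2:I | bus: BusRd
[4] P1: store L6 := 65 | P0:I, P1:M(65), P2:I | bus: BusRdX
[5] P1: load  L3 | P0:S(80), P1:S(80), P2:I | bus: BusRd
[6] P2: load  L3 | P0:S(80), P1:S(80), P2:S(80) | bus: BusRd
[7] P2: load  L6 | P0:I, P1:O(65), P2:S(65) | bus: BusRd
[8] P2: store L3 := 79 | P0:I, P1:I, P2:M(79) | bus: BusUpgr
[9] P1: store L6 := 32 | P0:I, P1:M(32), P2:I | bus: BusUpgr
[10] P0: load  L3 | P0:S(79), P1:I, P2:O(79) | bus: BusRd
[11] P2: store L3 := 45 | P0:I, P1:I, P2:M(45) | bus: BusUpgr
[12] P0: load  L3 | P0:S(45), P1:I, P2:O(45) | bus: BusRd
[13] P1: load  L5 | P0:I, P1:E(80), P2:I | bus: BusRd
[14] P1: store L3 := 9 | P0:I, P1:M(9), P2:I | bus: BusRdX,Flush

memory[L4] = 10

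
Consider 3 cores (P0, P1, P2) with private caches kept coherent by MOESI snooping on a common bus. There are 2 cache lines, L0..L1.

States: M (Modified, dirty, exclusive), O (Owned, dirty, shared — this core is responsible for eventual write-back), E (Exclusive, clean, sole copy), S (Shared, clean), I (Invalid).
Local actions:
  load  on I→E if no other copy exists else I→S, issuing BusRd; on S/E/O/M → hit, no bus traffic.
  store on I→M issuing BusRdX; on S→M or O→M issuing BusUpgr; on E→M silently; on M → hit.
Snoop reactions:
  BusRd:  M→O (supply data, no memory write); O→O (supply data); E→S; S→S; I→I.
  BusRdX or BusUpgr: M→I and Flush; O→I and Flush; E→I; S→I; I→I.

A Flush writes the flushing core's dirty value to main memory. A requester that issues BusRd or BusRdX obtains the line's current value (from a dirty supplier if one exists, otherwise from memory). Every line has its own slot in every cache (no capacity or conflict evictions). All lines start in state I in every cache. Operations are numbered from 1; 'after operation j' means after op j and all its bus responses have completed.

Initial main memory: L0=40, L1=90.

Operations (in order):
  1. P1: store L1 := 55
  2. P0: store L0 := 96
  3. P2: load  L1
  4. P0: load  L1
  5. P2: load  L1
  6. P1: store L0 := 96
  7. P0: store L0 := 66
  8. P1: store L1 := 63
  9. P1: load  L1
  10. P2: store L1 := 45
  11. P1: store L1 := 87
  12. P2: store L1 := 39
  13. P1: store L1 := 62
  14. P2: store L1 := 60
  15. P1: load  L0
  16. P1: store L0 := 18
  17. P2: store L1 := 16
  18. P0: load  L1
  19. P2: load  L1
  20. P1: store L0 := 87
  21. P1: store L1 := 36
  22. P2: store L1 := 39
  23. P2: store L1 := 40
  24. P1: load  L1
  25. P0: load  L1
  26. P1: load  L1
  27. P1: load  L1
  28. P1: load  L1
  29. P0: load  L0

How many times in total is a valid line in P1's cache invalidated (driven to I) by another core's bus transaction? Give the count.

  op1 P1: store L1 := 55 → I/M/I on L1; bus BusRdX; mem=90
  op2 P0: store L0 := 96 → M/I/I on L0; bus BusRdX; mem=40
  op3 P2: load  L1 → I/O/S on L1; bus BusRd; mem=90
  op4 P0: load  L1 → S/O/S on L1; bus BusRd; mem=90
  op5 P2: load  L1 → S/O/S on L1; bus (none); mem=90
  op6 P1: store L0 := 96 → I/M/I on L0; bus BusRdX Flush; mem=96
  op7 P0: store L0 := 66 → M/I/I on L0; bus BusRdX Flush; mem=96
  op8 P1: store L1 := 63 → I/M/I on L1; bus BusUpgr; mem=90
  op9 P1: load  L1 → I/M/I on L1; bus (none); mem=90
  op10 P2: store L1 := 45 → I/I/M on L1; bus BusRdX Flush; mem=63
  op11 P1: store L1 := 87 → I/M/I on L1; bus BusRdX Flush; mem=45
  op12 P2: store L1 := 39 → I/I/M on L1; bus BusRdX Flush; mem=87
  op13 P1: store L1 := 62 → I/M/I on L1; bus BusRdX Flush; mem=39
  op14 P2: store L1 := 60 → I/I/M on L1; bus BusRdX Flush; mem=62
  op15 P1: load  L0 → O/S/I on L0; bus BusRd; mem=96
  op16 P1: store L0 := 18 → I/M/I on L0; bus BusUpgr Flush; mem=66
  op17 P2: store L1 := 16 → I/I/M on L1; bus (none); mem=62
  op18 P0: load  L1 → S/I/O on L1; bus BusRd; mem=62
  op19 P2: load  L1 → S/I/O on L1; bus (none); mem=62
  op20 P1: store L0 := 87 → I/M/I on L0; bus (none); mem=66
  op21 P1: store L1 := 36 → I/M/I on L1; bus BusRdX Flush; mem=16
  op22 P2: store L1 := 39 → I/I/M on L1; bus BusRdX Flush; mem=36
  op23 P2: store L1 := 40 → I/I/M on L1; bus (none); mem=36
  op24 P1: load  L1 → I/S/O on L1; bus BusRd; mem=36
  op25 P0: load  L1 → S/S/O on L1; bus BusRd; mem=36
  op26 P1: load  L1 → S/S/O on L1; bus (none); mem=36
  op27 P1: load  L1 → S/S/O on L1; bus (none); mem=36
  op28 P1: load  L1 → S/S/O on L1; bus (none); mem=36
  op29 P0: load  L0 → S/O/I on L0; bus BusRd; mem=66

invalidations = 5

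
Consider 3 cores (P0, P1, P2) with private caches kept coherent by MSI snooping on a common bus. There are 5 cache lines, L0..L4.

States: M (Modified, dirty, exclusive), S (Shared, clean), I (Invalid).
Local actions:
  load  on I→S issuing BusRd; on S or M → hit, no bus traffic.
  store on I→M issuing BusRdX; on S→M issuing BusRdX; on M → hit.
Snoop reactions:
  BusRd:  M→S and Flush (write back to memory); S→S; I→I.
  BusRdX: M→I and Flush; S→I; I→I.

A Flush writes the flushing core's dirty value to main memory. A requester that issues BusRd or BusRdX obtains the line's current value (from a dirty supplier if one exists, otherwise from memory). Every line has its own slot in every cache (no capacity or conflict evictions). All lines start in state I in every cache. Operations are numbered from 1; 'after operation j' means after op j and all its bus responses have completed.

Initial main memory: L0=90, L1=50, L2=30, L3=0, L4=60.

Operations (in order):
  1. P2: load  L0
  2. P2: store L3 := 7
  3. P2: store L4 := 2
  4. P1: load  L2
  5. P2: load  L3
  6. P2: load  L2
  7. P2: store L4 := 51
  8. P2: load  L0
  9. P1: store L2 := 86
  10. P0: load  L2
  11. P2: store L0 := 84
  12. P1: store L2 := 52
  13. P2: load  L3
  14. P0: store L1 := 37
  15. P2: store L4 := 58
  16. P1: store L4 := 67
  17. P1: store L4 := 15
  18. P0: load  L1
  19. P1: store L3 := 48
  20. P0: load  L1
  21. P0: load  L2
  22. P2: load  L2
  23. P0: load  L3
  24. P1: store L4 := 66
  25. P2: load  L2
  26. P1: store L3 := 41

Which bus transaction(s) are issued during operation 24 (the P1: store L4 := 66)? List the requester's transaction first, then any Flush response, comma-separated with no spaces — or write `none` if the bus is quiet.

[1] P2: load  L0 | P0:I, P1:I, P2:S(90) | bus: BusRd
[2] P2: store L3 := 7 | P0:I, P1:I, P2:M(7) | bus: BusRdX
[3] P2: store L4 := 2 | P0:I, P1:I, P2:M(2) | bus: BusRdX
[4] P1: load  L2 | P0:I, P1:S(30), P2:I | bus: BusRd
[5] P2: load  L3 | P0:I, P1:I, P2:M(7) | bus: none
[6] P2: load  L2 | P0:I, P1:S(30), P2:S(30) | bus: BusRd
[7] P2: store L4 := 51 | P0:I, P1:I, P2:M(51) | bus: none
[8] P2: load  L0 | P0:I, P1:I, P2:S(90) | bus: none
[9] P1: store L2 := 86 | P0:I, P1:M(86), P2:I | bus: BusRdX
[10] P0: load  L2 | P0:S(86), P1:S(86), P2:I | bus: BusRd,Flush
[11] P2: store L0 := 84 | P0:I, P1:I, P2:M(84) | bus: BusRdX
[12] P1: store L2 := 52 | P0:I, P1:M(52), P2:I | bus: BusRdX
[13] P2: load  L3 | P0:I, P1:I, P2:M(7) | bus: none
[14] P0: store L1 := 37 | P0:M(37), P1:I, P2:I | bus: BusRdX
[15] P2: store L4 := 58 | P0:I, P1:I, P2:M(58) | bus: none
[16] P1: store L4 := 67 | P0:I, P1:M(67), P2:I | bus: BusRdX,Flush
[17] P1: store L4 := 15 | P0:I, P1:M(15), P2:I | bus: none
[18] P0: load  L1 | P0:M(37), P1:I, P2:I | bus: none
[19] P1: store L3 := 48 | P0:I, P1:M(48), P2:I | bus: BusRdX,Flush
[20] P0: load  L1 | P0:M(37), P1:I, P2:I | bus: none
[21] P0: load  L2 | P0:S(52), P1:S(52), P2:I | bus: BusRd,Flush
[22] P2: load  L2 | P0:S(52), P1:S(52), P2:S(52) | bus: BusRd
[23] P0: load  L3 | P0:S(48), P1:S(48), P2:I | bus: BusRd,Flush
[24] P1: store L4 := 66 | P0:I, P1:M(66), P2:I | bus: none
[25] P2: load  L2 | P0:S(52), P1:S(52), P2:S(52) | bus: none
[26] P1: store L3 := 41 | P0:I, P1:M(41), P2:I | bus: BusRdX

bus = none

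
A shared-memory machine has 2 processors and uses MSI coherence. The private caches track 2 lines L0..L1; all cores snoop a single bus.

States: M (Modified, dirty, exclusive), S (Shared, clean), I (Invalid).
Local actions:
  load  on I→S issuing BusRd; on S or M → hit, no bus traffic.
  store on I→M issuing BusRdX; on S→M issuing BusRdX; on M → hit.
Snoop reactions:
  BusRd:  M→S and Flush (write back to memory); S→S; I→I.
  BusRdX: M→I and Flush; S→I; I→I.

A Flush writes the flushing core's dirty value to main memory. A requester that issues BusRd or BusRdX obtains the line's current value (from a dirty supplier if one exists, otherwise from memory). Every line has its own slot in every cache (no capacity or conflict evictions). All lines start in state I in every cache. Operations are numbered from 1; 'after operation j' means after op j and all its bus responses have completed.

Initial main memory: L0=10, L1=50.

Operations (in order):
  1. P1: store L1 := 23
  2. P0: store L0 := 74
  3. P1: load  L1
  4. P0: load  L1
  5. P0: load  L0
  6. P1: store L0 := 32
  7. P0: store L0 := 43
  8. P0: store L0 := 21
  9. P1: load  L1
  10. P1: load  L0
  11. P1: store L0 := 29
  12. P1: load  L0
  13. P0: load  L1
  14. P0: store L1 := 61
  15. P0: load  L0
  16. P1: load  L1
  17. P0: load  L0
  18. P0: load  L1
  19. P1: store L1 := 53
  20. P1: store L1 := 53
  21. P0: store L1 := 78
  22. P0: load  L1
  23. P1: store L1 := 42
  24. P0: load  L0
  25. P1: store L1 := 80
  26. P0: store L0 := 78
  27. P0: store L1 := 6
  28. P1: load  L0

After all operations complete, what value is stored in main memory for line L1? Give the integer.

1. P1: store L1 := 23  bus=[BusRdX]  L1: P0=I P1=M  mem[L1]=50
2. P0: store L0 := 74  bus=[BusRdX]  L0: P0=M P1=I  mem[L0]=10
3. P1: load  L1  bus=[-]  L1: P0=I P1=M  mem[L1]=50
4. P0: load  L1  bus=[BusRd,Flush]  L1: P0=S P1=S  mem[L1]=23
5. P0: load  L0  bus=[-]  L0: P0=M P1=I  mem[L0]=10
6. P1: store L0 := 32  bus=[BusRdX,Flush]  L0: P0=I P1=M  mem[L0]=74
7. P0: store L0 := 43  bus=[BusRdX,Flush]  L0: P0=M P1=I  mem[L0]=32
8. P0: store L0 := 21  bus=[-]  L0: P0=M P1=I  mem[L0]=32
9. P1: load  L1  bus=[-]  L1: P0=S P1=S  mem[L1]=23
10. P1: load  L0  bus=[BusRd,Flush]  L0: P0=S P1=S  mem[L0]=21
11. P1: store L0 := 29  bus=[BusRdX]  L0: P0=I P1=M  mem[L0]=21
12. P1: load  L0  bus=[-]  L0: P0=I P1=M  mem[L0]=21
13. P0: load  L1  bus=[-]  L1: P0=S P1=S  mem[L1]=23
14. P0: store L1 := 61  bus=[BusRdX]  L1: P0=M P1=I  mem[L1]=23
15. P0: load  L0  bus=[BusRd,Flush]  L0: P0=S P1=S  mem[L0]=29
16. P1: load  L1  bus=[BusRd,Flush]  L1: P0=S P1=S  mem[L1]=61
17. P0: load  L0  bus=[-]  L0: P0=S P1=S  mem[L0]=29
18. P0: load  L1  bus=[-]  L1: P0=S P1=S  mem[L1]=61
19. P1: store L1 := 53  bus=[BusRdX]  L1: P0=I P1=M  mem[L1]=61
20. P1: store L1 := 53  bus=[-]  L1: P0=I P1=M  mem[L1]=61
21. P0: store L1 := 78  bus=[BusRdX,Flush]  L1: P0=M P1=I  mem[L1]=53
22. P0: load  L1  bus=[-]  L1: P0=M P1=I  mem[L1]=53
23. P1: store L1 := 42  bus=[BusRdX,Flush]  L1: P0=I P1=M  mem[L1]=78
24. P0: load  L0  bus=[-]  L0: P0=S P1=S  mem[L0]=29
25. P1: store L1 := 80  bus=[-]  L1: P0=I P1=M  mem[L1]=78
26. P0: store L0 := 78  bus=[BusRdX]  L0: P0=M P1=I  mem[L0]=29
27. P0: store L1 := 6  bus=[BusRdX,Flush]  L1: P0=M P1=I  mem[L1]=80
28. P1: load  L0  bus=[BusRd,Flush]  L0: P0=S P1=S  mem[L0]=78

memory[L1] = 80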